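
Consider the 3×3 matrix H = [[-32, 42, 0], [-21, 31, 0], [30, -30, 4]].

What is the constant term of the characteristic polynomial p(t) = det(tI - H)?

440

p(0) = det(0·I − H) = det(−H) = (−1)^3·det(H).
det(H) = -440, so p(0) = 440.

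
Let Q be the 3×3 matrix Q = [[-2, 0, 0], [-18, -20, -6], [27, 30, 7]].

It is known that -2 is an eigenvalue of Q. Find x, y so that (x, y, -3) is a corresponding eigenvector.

1, 0

We need (Q + 2I)v = 0.
Q + 2I = [[0, 0, 0], [-18, -18, -6], [27, 30, 9]].
Row 1: (0)·x + (0)·y + (0)·-3 = 0
Row 2: (-18)·x + (-18)·y + (-6)·-3 = 0
Row 3: (27)·x + (30)·y + (9)·-3 = 0
Solving gives x = 1, y = 0.
Check: Q·(1, 0, -3) = (-2, 0, 6) = -2·(1, 0, -3).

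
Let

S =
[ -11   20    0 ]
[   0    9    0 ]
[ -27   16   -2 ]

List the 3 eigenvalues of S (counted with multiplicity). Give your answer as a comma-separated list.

Set up det(μI - S) = 0.
Expanding the 3×3 determinant: p(μ) = μ^3 + 4μ^2 - 95μ - 198.
Try μ = -2: p(-2) = 0, so -2 is a root.
Factor out (μ + 2): p(μ) = (μ + 2)·(μ^2 + 2μ - 99).
The quadratic factors as (μ + 11)·(μ - 9).
Eigenvalues: -11, -2, 9.

-11, -2, 9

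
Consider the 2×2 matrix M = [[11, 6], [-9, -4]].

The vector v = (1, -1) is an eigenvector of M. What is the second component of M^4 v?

First find the eigenvalue: Mv = (5, -5) = 5·(1, -1), so λ = 5.
Then M^4 v = λ^4·v = 5^4·(1, -1) = 625·(1, -1) = (625, -625).

-625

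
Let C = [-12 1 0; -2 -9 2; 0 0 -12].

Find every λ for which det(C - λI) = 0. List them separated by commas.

-12, -11, -10

Compute the characteristic polynomial p(μ) = det(μI - C).
Expanding the 3×3 determinant: p(μ) = μ^3 + 33μ^2 + 362μ + 1320.
Try μ = -10: p(-10) = 0, so -10 is a root.
Dividing by (μ + 10) leaves μ^2 + 23μ + 132.
The quadratic factors as (μ + 12)·(μ + 11).
Eigenvalues: -12, -11, -10.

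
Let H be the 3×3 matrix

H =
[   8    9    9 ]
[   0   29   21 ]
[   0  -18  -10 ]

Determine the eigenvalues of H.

8, 8, 11

The characteristic polynomial is p(μ) = det(μI - H).
Expanding along the first row, p(μ) = μ^3 - 27μ^2 + 240μ - 704.
Since p(8) = 0, μ = 8 is a root.
Factor out (μ - 8): p(μ) = (μ - 8)·(μ^2 - 19μ + 88).
The quadratic factors as (μ - 8)·(μ - 11).
Eigenvalues: 8, 8, 11.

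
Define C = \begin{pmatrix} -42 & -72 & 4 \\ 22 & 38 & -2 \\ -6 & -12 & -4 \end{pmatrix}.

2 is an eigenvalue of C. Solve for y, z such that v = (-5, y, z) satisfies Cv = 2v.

We need (C - 2I)v = 0.
C - 2I = [[-44, -72, 4], [22, 36, -2], [-6, -12, -6]].
Row 1: (-44)·-5 + (-72)·y + (4)·z = 0
Row 2: (22)·-5 + (36)·y + (-2)·z = 0
Row 3: (-6)·-5 + (-12)·y + (-6)·z = 0
Solving gives y = 3, z = -1.
Check: C·(-5, 3, -1) = (-10, 6, -2) = 2·(-5, 3, -1).

3, -1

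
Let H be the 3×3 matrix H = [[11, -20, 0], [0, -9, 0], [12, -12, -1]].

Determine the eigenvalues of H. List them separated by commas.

-9, -1, 11

Set up det(μI - H) = 0.
Cofactor expansion gives p(μ) = μ^3 - μ^2 - 101μ - 99.
Since p(-1) = 0, μ = -1 is a root.
Dividing by (μ + 1) leaves μ^2 - 2μ - 99.
The quadratic factors as (μ + 9)·(μ - 11).
Eigenvalues: -9, -1, 11.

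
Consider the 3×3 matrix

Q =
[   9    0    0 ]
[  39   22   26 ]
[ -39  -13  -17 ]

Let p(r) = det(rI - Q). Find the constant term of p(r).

324

p(r) = r^3 - 14r^2 + 9r + 324.
The constant term is 324.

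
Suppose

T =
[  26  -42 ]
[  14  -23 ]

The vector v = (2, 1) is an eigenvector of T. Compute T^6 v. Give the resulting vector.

(31250, 15625)

First find the eigenvalue: Tv = (10, 5) = 5·(2, 1), so λ = 5.
Then T^6 v = λ^6·v = 5^6·(2, 1) = 15625·(2, 1) = (31250, 15625).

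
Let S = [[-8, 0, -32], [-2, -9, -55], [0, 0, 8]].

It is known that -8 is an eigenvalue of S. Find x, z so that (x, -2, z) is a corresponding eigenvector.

We need (S + 8I)v = 0.
S + 8I = [[0, 0, -32], [-2, -1, -55], [0, 0, 16]].
Row 1: (0)·x + (0)·-2 + (-32)·z = 0
Row 2: (-2)·x + (-1)·-2 + (-55)·z = 0
Row 3: (0)·x + (0)·-2 + (16)·z = 0
Solving gives x = 1, z = 0.
Check: S·(1, -2, 0) = (-8, 16, 0) = -8·(1, -2, 0).

1, 0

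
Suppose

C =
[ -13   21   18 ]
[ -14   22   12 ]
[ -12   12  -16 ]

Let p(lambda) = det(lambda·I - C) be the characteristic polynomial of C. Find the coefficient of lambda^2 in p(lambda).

7

The coefficient of lambda^2 of det(lambda·I - C) is −trace(C).
trace(C) = (-13) + (22) + (-16) = -7, so the coefficient is 7.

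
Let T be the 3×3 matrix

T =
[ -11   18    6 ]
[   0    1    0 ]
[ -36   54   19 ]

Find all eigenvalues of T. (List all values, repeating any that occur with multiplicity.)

Set up det(rI - T) = 0.
Expanding the 3×3 determinant: p(r) = r^3 - 9r^2 + 15r - 7.
Try r = 1: p(1) = 0, so 1 is a root.
Factor out (r - 1): p(r) = (r - 1)·(r^2 - 8r + 7).
The quadratic factors as (r - 1)·(r - 7).
Eigenvalues: 1, 1, 7.

1, 1, 7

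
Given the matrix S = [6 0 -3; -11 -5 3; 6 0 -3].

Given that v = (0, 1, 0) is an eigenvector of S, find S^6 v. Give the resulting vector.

First find the eigenvalue: Sv = (0, -5, 0) = -5·(0, 1, 0), so λ = -5.
Then S^6 v = λ^6·v = (-5)^6·(0, 1, 0) = 15625·(0, 1, 0) = (0, 15625, 0).

(0, 15625, 0)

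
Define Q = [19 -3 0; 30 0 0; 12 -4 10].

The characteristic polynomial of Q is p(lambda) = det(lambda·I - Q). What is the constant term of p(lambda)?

-900

p(lambda) = lambda^3 - 29·lambda^2 + 280·lambda - 900.
The constant term is -900.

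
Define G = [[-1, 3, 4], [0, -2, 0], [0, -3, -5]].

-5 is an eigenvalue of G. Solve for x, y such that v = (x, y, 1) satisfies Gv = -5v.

We need (G + 5I)v = 0.
G + 5I = [[4, 3, 4], [0, 3, 0], [0, -3, 0]].
Row 1: (4)·x + (3)·y + (4)·1 = 0
Row 2: (0)·x + (3)·y + (0)·1 = 0
Row 3: (0)·x + (-3)·y + (0)·1 = 0
Solving gives x = -1, y = 0.
Check: G·(-1, 0, 1) = (5, 0, -5) = -5·(-1, 0, 1).

-1, 0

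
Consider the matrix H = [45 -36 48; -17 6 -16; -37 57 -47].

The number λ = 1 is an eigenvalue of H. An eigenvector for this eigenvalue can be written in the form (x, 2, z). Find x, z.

-6, 7

We need (H - 1I)v = 0.
H - 1I = [[44, -36, 48], [-17, 5, -16], [-37, 57, -48]].
Row 1: (44)·x + (-36)·2 + (48)·z = 0
Row 2: (-17)·x + (5)·2 + (-16)·z = 0
Row 3: (-37)·x + (57)·2 + (-48)·z = 0
Solving gives x = -6, z = 7.
Check: H·(-6, 2, 7) = (-6, 2, 7) = 1·(-6, 2, 7).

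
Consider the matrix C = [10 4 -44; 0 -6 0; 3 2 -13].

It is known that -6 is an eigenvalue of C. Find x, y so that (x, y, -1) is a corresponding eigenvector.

-3, 1

We need (C + 6I)v = 0.
C + 6I = [[16, 4, -44], [0, 0, 0], [3, 2, -7]].
Row 1: (16)·x + (4)·y + (-44)·-1 = 0
Row 2: (0)·x + (0)·y + (0)·-1 = 0
Row 3: (3)·x + (2)·y + (-7)·-1 = 0
Solving gives x = -3, y = 1.
Check: C·(-3, 1, -1) = (18, -6, 6) = -6·(-3, 1, -1).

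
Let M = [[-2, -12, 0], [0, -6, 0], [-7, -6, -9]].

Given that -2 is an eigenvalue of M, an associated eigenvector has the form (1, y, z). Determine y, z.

We need (M + 2I)v = 0.
M + 2I = [[0, -12, 0], [0, -4, 0], [-7, -6, -7]].
Row 1: (0)·1 + (-12)·y + (0)·z = 0
Row 2: (0)·1 + (-4)·y + (0)·z = 0
Row 3: (-7)·1 + (-6)·y + (-7)·z = 0
Solving gives y = 0, z = -1.
Check: M·(1, 0, -1) = (-2, 0, 2) = -2·(1, 0, -1).

0, -1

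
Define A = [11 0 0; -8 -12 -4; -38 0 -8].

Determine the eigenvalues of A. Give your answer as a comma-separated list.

-12, -8, 11

Compute the characteristic polynomial p(μ) = det(μI - A).
Expanding the 3×3 determinant: p(μ) = μ^3 + 9μ^2 - 124μ - 1056.
Since p(11) = 0, μ = 11 is a root.
Factor out (μ - 11): p(μ) = (μ - 11)·(μ^2 + 20μ + 96).
The quadratic factors as (μ + 12)·(μ + 8).
Eigenvalues: -12, -8, 11.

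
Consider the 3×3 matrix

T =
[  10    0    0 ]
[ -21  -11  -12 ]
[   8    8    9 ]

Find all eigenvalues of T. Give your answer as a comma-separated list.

-3, 1, 10

Compute the characteristic polynomial p(t) = det(tI - T).
Expanding the 3×3 determinant: p(t) = t^3 - 8t^2 - 23t + 30.
Since p(1) = 0, t = 1 is a root.
Dividing by (t - 1) leaves t^2 - 7t - 30.
The quadratic factors as (t + 3)·(t - 10).
Eigenvalues: -3, 1, 10.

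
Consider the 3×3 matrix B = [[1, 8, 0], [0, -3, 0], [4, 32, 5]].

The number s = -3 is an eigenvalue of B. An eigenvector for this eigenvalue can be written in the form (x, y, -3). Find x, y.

We need (B + 3I)v = 0.
B + 3I = [[4, 8, 0], [0, 0, 0], [4, 32, 8]].
Row 1: (4)·x + (8)·y + (0)·-3 = 0
Row 2: (0)·x + (0)·y + (0)·-3 = 0
Row 3: (4)·x + (32)·y + (8)·-3 = 0
Solving gives x = -2, y = 1.
Check: B·(-2, 1, -3) = (6, -3, 9) = -3·(-2, 1, -3).

-2, 1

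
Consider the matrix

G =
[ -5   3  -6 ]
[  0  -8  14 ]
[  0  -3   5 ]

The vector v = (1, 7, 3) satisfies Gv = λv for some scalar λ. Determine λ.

-2

Compute Gv: G·(1, 7, 3) = (-2, -14, -6).
Since Gv = λv, compare component 1: -2 = λ·1, so λ = -2.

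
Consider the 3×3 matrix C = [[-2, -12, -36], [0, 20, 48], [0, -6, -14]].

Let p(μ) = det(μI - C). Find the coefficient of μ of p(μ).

-4

p(μ) = μ^3 - 4μ^2 - 4μ + 16.
The coefficient of μ is -4.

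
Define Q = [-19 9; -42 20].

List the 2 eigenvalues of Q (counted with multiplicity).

-1, 2

det(Q - sI) = (-19 - s)(20 - s) - (9)·(-42) = s^2 - s - 2.
This factors as (s + 1)·(s - 2) = 0.
Eigenvalues: -1, 2.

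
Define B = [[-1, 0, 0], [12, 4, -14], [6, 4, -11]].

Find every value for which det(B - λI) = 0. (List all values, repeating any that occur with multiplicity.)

Compute the characteristic polynomial p(t) = det(tI - B).
Expanding along the first row, p(t) = t^3 + 8t^2 + 19t + 12.
Rational-root test: t = -4 gives p(-4) = 0.
Dividing by (t + 4) leaves t^2 + 4t + 3.
The quadratic factors as (t + 3)·(t + 1).
Eigenvalues: -4, -3, -1.

-4, -3, -1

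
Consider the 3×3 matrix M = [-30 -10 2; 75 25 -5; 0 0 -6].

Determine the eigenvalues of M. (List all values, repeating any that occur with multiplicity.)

-6, -5, 0

Set up det(rI - M) = 0.
Cofactor expansion gives p(r) = r^3 + 11r^2 + 30r.
Try r = -5: p(-5) = 0, so -5 is a root.
Dividing by (r + 5) leaves r^2 + 6r.
The quadratic factors as (r + 6)·r.
Eigenvalues: -6, -5, 0.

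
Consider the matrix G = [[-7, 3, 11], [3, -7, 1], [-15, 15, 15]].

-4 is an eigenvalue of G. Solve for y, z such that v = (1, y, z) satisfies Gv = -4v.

1, 0

We need (G + 4I)v = 0.
G + 4I = [[-3, 3, 11], [3, -3, 1], [-15, 15, 19]].
Row 1: (-3)·1 + (3)·y + (11)·z = 0
Row 2: (3)·1 + (-3)·y + (1)·z = 0
Row 3: (-15)·1 + (15)·y + (19)·z = 0
Solving gives y = 1, z = 0.
Check: G·(1, 1, 0) = (-4, -4, 0) = -4·(1, 1, 0).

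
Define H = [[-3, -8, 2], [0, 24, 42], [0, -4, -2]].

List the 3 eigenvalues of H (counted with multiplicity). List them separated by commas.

-3, 10, 12

Compute the characteristic polynomial p(lambda) = det(lambda·I - H).
Expanding along the first row, p(lambda) = lambda^3 - 19·lambda^2 + 54·lambda + 360.
Since p(12) = 0, lambda = 12 is a root.
Dividing by (lambda - 12) leaves lambda^2 - 7·lambda - 30.
The quadratic factors as (lambda + 3)·(lambda - 10).
Eigenvalues: -3, 10, 12.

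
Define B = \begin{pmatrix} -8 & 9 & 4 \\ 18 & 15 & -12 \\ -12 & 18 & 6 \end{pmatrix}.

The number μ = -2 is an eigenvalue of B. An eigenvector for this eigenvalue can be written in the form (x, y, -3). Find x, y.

-2, 0

We need (B + 2I)v = 0.
B + 2I = [[-6, 9, 4], [18, 17, -12], [-12, 18, 8]].
Row 1: (-6)·x + (9)·y + (4)·-3 = 0
Row 2: (18)·x + (17)·y + (-12)·-3 = 0
Row 3: (-12)·x + (18)·y + (8)·-3 = 0
Solving gives x = -2, y = 0.
Check: B·(-2, 0, -3) = (4, 0, 6) = -2·(-2, 0, -3).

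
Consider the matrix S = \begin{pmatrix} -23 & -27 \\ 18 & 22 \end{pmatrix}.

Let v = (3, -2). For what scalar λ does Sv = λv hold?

Compute Sv: S·(3, -2) = (-15, 10).
Since Sv = λv, compare component 1: -15 = λ·3, so λ = -5.

-5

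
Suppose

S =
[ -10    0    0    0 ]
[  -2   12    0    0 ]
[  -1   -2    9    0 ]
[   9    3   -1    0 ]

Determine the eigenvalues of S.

-10, 0, 9, 12

S is lower triangular, so its eigenvalues are the diagonal entries.
Diagonal: -10, 12, 9, 0.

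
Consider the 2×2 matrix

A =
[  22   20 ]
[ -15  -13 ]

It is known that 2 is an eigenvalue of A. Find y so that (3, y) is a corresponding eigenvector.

-3

We need (A - 2I)v = 0.
A - 2I = [[20, 20], [-15, -15]].
Row 1: (20)·3 + (20)·y = 0
Row 2: (-15)·3 + (-15)·y = 0
Solving gives y = -3.
Check: A·(3, -3) = (6, -6) = 2·(3, -3).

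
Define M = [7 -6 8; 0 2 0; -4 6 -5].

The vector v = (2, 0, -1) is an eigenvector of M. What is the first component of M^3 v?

54

First find the eigenvalue: Mv = (6, 0, -3) = 3·(2, 0, -1), so λ = 3.
Then M^3 v = λ^3·v = 3^3·(2, 0, -1) = 27·(2, 0, -1) = (54, 0, -27).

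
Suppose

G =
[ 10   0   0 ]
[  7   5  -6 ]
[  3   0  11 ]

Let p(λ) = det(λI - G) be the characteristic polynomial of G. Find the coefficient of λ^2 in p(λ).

The coefficient of λ^2 of det(λI - G) is −trace(G).
trace(G) = (10) + (5) + (11) = 26, so the coefficient is -26.

-26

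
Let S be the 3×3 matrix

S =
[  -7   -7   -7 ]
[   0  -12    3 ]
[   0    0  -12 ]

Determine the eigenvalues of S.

-12, -12, -7

S is upper triangular, so its eigenvalues are the diagonal entries.
Diagonal: -7, -12, -12.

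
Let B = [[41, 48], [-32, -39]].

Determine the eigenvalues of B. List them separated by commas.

det(B - λI) = (41 - λ)(-39 - λ) - (48)·(-32) = λ^2 - 2λ - 63.
This factors as (λ + 7)·(λ - 9) = 0.
Eigenvalues: -7, 9.

-7, 9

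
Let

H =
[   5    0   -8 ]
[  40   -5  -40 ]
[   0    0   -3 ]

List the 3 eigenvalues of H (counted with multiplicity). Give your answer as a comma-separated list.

Compute the characteristic polynomial p(λ) = det(λI - H).
Expanding along the first row, p(λ) = λ^3 + 3λ^2 - 25λ - 75.
Since p(-3) = 0, λ = -3 is a root.
Dividing by (λ + 3) leaves λ^2 - 25.
The quadratic factors as (λ + 5)·(λ - 5).
Eigenvalues: -5, -3, 5.

-5, -3, 5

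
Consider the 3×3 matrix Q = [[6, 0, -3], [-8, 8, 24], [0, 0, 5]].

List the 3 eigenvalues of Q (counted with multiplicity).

Compute the characteristic polynomial p(lambda) = det(lambda·I - Q).
Expanding the 3×3 determinant: p(lambda) = lambda^3 - 19·lambda^2 + 118·lambda - 240.
Since p(6) = 0, lambda = 6 is a root.
Factor out (lambda - 6): p(lambda) = (lambda - 6)·(lambda^2 - 13·lambda + 40).
The quadratic factors as (lambda - 5)·(lambda - 8).
Eigenvalues: 5, 6, 8.

5, 6, 8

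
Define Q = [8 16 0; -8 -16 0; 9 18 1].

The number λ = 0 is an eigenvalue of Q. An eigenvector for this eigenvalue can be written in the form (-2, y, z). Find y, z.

1, 0

We need (Q)v = 0.
Q = [[8, 16, 0], [-8, -16, 0], [9, 18, 1]].
Row 1: (8)·-2 + (16)·y + (0)·z = 0
Row 2: (-8)·-2 + (-16)·y + (0)·z = 0
Row 3: (9)·-2 + (18)·y + (1)·z = 0
Solving gives y = 1, z = 0.
Check: Q·(-2, 1, 0) = (0, 0, 0) = 0·(-2, 1, 0).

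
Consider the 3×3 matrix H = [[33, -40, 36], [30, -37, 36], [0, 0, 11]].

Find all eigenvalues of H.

-7, 3, 11

The characteristic polynomial is p(s) = det(sI - H).
Expanding along the first row, p(s) = s^3 - 7s^2 - 65s + 231.
Rational-root test: s = -7 gives p(-7) = 0.
Factor out (s + 7): p(s) = (s + 7)·(s^2 - 14s + 33).
The quadratic factors as (s - 3)·(s - 11).
Eigenvalues: -7, 3, 11.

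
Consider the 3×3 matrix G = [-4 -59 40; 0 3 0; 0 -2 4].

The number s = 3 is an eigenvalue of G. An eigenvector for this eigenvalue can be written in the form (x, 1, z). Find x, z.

We need (G - 3I)v = 0.
G - 3I = [[-7, -59, 40], [0, 0, 0], [0, -2, 1]].
Row 1: (-7)·x + (-59)·1 + (40)·z = 0
Row 2: (0)·x + (0)·1 + (0)·z = 0
Row 3: (0)·x + (-2)·1 + (1)·z = 0
Solving gives x = 3, z = 2.
Check: G·(3, 1, 2) = (9, 3, 6) = 3·(3, 1, 2).

3, 2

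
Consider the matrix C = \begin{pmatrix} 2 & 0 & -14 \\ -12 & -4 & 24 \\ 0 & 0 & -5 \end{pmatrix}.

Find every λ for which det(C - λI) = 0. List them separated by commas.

-5, -4, 2

The characteristic polynomial is p(μ) = det(μI - C).
Expanding the 3×3 determinant: p(μ) = μ^3 + 7μ^2 + 2μ - 40.
Rational-root test: μ = 2 gives p(2) = 0.
Factor out (μ - 2): p(μ) = (μ - 2)·(μ^2 + 9μ + 20).
The quadratic factors as (μ + 5)·(μ + 4).
Eigenvalues: -5, -4, 2.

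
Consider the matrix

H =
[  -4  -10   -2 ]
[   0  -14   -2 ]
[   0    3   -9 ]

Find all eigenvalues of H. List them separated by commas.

-12, -11, -4

Compute the characteristic polynomial p(t) = det(tI - H).
Expanding the 3×3 determinant: p(t) = t^3 + 27t^2 + 224t + 528.
Rational-root test: t = -11 gives p(-11) = 0.
Dividing by (t + 11) leaves t^2 + 16t + 48.
The quadratic factors as (t + 12)·(t + 4).
Eigenvalues: -12, -11, -4.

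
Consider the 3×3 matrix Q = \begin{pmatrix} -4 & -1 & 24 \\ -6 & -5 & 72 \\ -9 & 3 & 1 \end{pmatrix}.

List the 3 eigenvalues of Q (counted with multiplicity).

Set up det(λI - Q) = 0.
Cofactor expansion gives p(λ) = λ^3 + 8λ^2 + 5λ - 14.
Try λ = -7: p(-7) = 0, so -7 is a root.
Factor out (λ + 7): p(λ) = (λ + 7)·(λ^2 + λ - 2).
The quadratic factors as (λ + 2)·(λ - 1).
Eigenvalues: -7, -2, 1.

-7, -2, 1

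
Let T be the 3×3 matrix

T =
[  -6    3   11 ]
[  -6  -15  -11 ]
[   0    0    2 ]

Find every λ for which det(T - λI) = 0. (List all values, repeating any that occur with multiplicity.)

Compute the characteristic polynomial p(lambda) = det(lambda·I - T).
Expanding the 3×3 determinant: p(lambda) = lambda^3 + 19·lambda^2 + 66·lambda - 216.
Since p(2) = 0, lambda = 2 is a root.
Dividing by (lambda - 2) leaves lambda^2 + 21·lambda + 108.
The quadratic factors as (lambda + 12)·(lambda + 9).
Eigenvalues: -12, -9, 2.

-12, -9, 2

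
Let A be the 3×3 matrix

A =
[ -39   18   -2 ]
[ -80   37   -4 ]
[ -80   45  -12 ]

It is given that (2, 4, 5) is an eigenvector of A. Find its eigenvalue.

-8

Compute Av: A·(2, 4, 5) = (-16, -32, -40).
Since Av = λv, compare component 1: -16 = λ·2, so λ = -8.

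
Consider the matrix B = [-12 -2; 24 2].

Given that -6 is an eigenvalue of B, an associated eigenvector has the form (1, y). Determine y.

We need (B + 6I)v = 0.
B + 6I = [[-6, -2], [24, 8]].
Row 1: (-6)·1 + (-2)·y = 0
Row 2: (24)·1 + (8)·y = 0
Solving gives y = -3.
Check: B·(1, -3) = (-6, 18) = -6·(1, -3).

-3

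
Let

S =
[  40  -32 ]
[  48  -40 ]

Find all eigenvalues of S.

-8, 8

det(S - sI) = (40 - s)(-40 - s) - (-32)·(48) = s^2 - 64.
This factors as (s + 8)·(s - 8) = 0.
Eigenvalues: -8, 8.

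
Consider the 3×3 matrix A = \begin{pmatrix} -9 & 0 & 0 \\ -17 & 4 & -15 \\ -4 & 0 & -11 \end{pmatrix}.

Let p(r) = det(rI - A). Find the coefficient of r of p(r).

19

p(r) = r^3 + 16r^2 + 19r - 396.
The coefficient of r is 19.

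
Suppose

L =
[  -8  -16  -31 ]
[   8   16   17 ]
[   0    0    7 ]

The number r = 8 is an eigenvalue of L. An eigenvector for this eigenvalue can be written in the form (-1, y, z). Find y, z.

1, 0

We need (L - 8I)v = 0.
L - 8I = [[-16, -16, -31], [8, 8, 17], [0, 0, -1]].
Row 1: (-16)·-1 + (-16)·y + (-31)·z = 0
Row 2: (8)·-1 + (8)·y + (17)·z = 0
Row 3: (0)·-1 + (0)·y + (-1)·z = 0
Solving gives y = 1, z = 0.
Check: L·(-1, 1, 0) = (-8, 8, 0) = 8·(-1, 1, 0).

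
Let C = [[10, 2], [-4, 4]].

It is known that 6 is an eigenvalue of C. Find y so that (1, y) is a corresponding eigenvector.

-2

We need (C - 6I)v = 0.
C - 6I = [[4, 2], [-4, -2]].
Row 1: (4)·1 + (2)·y = 0
Row 2: (-4)·1 + (-2)·y = 0
Solving gives y = -2.
Check: C·(1, -2) = (6, -12) = 6·(1, -2).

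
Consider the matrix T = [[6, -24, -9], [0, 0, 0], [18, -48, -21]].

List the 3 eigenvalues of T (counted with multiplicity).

Set up det(sI - T) = 0.
Expanding along the first row, p(s) = s^3 + 15s^2 + 36s.
Try s = 0: p(0) = 0, so 0 is a root.
Factor out s: p(s) = s·(s^2 + 15s + 36).
The quadratic factors as (s + 12)·(s + 3).
Eigenvalues: -12, -3, 0.

-12, -3, 0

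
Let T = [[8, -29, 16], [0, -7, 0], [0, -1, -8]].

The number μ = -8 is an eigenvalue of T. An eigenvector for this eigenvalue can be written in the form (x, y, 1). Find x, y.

We need (T + 8I)v = 0.
T + 8I = [[16, -29, 16], [0, 1, 0], [0, -1, 0]].
Row 1: (16)·x + (-29)·y + (16)·1 = 0
Row 2: (0)·x + (1)·y + (0)·1 = 0
Row 3: (0)·x + (-1)·y + (0)·1 = 0
Solving gives x = -1, y = 0.
Check: T·(-1, 0, 1) = (8, 0, -8) = -8·(-1, 0, 1).

-1, 0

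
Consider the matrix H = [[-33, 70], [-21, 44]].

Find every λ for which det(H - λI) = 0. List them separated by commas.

det(H - lambda·I) = (-33 - lambda)(44 - lambda) - (70)·(-21) = lambda^2 - 11·lambda + 18.
This factors as (lambda - 2)·(lambda - 9) = 0.
Eigenvalues: 2, 9.

2, 9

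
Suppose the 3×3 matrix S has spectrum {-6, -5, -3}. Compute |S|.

-90

det(S) is the product of the eigenvalues: (-6) · (-5) · (-3) = -90.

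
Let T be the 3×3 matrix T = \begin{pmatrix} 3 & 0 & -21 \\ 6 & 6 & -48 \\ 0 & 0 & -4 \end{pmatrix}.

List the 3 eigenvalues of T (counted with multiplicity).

-4, 3, 6

Compute the characteristic polynomial p(lambda) = det(lambda·I - T).
Expanding along the first row, p(lambda) = lambda^3 - 5·lambda^2 - 18·lambda + 72.
Since p(3) = 0, lambda = 3 is a root.
Factor out (lambda - 3): p(lambda) = (lambda - 3)·(lambda^2 - 2·lambda - 24).
The quadratic factors as (lambda + 4)·(lambda - 6).
Eigenvalues: -4, 3, 6.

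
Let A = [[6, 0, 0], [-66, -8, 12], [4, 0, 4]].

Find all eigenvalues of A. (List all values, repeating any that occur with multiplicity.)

-8, 4, 6

The characteristic polynomial is p(λ) = det(λI - A).
Cofactor expansion gives p(λ) = λ^3 - 2λ^2 - 56λ + 192.
Since p(-8) = 0, λ = -8 is a root.
Dividing by (λ + 8) leaves λ^2 - 10λ + 24.
The quadratic factors as (λ - 4)·(λ - 6).
Eigenvalues: -8, 4, 6.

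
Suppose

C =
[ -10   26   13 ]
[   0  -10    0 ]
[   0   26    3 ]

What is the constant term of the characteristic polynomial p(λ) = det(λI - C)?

p(0) = det(0·I − C) = det(−C) = (−1)^3·det(C).
det(C) = 300, so p(0) = -300.

-300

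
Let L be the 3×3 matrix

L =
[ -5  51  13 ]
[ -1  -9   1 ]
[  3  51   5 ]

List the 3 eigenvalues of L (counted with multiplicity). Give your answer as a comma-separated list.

-9, -8, 8

Compute the characteristic polynomial p(lambda) = det(lambda·I - L).
Expanding along the first row, p(lambda) = lambda^3 + 9·lambda^2 - 64·lambda - 576.
Since p(8) = 0, lambda = 8 is a root.
Factor out (lambda - 8): p(lambda) = (lambda - 8)·(lambda^2 + 17·lambda + 72).
The quadratic factors as (lambda + 9)·(lambda + 8).
Eigenvalues: -9, -8, 8.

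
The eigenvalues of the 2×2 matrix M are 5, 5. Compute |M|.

25

det(M) is the product of the eigenvalues: (5) · (5) = 25.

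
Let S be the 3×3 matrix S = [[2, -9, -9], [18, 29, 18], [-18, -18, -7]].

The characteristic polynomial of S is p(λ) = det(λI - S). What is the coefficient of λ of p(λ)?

p(λ) = λ^3 - 24λ^2 + 165λ - 242.
The coefficient of λ is 165.

165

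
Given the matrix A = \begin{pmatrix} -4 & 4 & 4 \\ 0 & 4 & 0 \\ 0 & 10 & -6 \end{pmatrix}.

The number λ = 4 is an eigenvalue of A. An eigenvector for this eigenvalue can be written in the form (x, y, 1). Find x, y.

We need (A - 4I)v = 0.
A - 4I = [[-8, 4, 4], [0, 0, 0], [0, 10, -10]].
Row 1: (-8)·x + (4)·y + (4)·1 = 0
Row 2: (0)·x + (0)·y + (0)·1 = 0
Row 3: (0)·x + (10)·y + (-10)·1 = 0
Solving gives x = 1, y = 1.
Check: A·(1, 1, 1) = (4, 4, 4) = 4·(1, 1, 1).

1, 1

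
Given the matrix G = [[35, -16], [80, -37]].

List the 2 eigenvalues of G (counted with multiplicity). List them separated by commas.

det(G - lambda·I) = (35 - lambda)(-37 - lambda) - (-16)·(80) = lambda^2 + 2·lambda - 15.
This factors as (lambda + 5)·(lambda - 3) = 0.
Eigenvalues: -5, 3.

-5, 3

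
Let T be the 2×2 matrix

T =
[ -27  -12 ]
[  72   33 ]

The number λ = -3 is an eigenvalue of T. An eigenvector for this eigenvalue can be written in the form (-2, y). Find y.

We need (T + 3I)v = 0.
T + 3I = [[-24, -12], [72, 36]].
Row 1: (-24)·-2 + (-12)·y = 0
Row 2: (72)·-2 + (36)·y = 0
Solving gives y = 4.
Check: T·(-2, 4) = (6, -12) = -3·(-2, 4).

4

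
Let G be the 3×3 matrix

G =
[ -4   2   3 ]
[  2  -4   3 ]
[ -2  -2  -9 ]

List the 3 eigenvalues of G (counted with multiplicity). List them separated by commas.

-6, -6, -5

Set up det(sI - G) = 0.
Expanding along the first row, p(s) = s^3 + 17s^2 + 96s + 180.
Rational-root test: s = -5 gives p(-5) = 0.
Dividing by (s + 5) leaves s^2 + 12s + 36.
The quadratic factor is (s + 6)^2.
Eigenvalues: -6, -6, -5.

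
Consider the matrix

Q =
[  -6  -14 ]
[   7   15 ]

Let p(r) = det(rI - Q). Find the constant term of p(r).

p(r) = r^2 - 9r + 8.
The constant term is 8.

8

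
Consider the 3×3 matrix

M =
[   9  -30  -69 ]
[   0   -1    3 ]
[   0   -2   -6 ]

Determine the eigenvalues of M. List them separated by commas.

-4, -3, 9

Set up det(tI - M) = 0.
Cofactor expansion gives p(t) = t^3 - 2t^2 - 51t - 108.
Since p(-3) = 0, t = -3 is a root.
Factor out (t + 3): p(t) = (t + 3)·(t^2 - 5t - 36).
The quadratic factors as (t + 4)·(t - 9).
Eigenvalues: -4, -3, 9.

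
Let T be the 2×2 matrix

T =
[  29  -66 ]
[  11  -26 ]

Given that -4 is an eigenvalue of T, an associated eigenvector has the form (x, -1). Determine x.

We need (T + 4I)v = 0.
T + 4I = [[33, -66], [11, -22]].
Row 1: (33)·x + (-66)·-1 = 0
Row 2: (11)·x + (-22)·-1 = 0
Solving gives x = -2.
Check: T·(-2, -1) = (8, 4) = -4·(-2, -1).

-2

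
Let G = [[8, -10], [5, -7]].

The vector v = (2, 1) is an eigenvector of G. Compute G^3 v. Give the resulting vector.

(54, 27)

First find the eigenvalue: Gv = (6, 3) = 3·(2, 1), so λ = 3.
Then G^3 v = λ^3·v = 3^3·(2, 1) = 27·(2, 1) = (54, 27).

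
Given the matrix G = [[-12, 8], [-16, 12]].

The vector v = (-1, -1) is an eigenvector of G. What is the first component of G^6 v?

-4096

First find the eigenvalue: Gv = (4, 4) = -4·(-1, -1), so λ = -4.
Then G^6 v = λ^6·v = (-4)^6·(-1, -1) = 4096·(-1, -1) = (-4096, -4096).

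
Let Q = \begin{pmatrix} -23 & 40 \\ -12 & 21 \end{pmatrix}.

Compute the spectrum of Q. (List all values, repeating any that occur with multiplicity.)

-3, 1

det(Q - λI) = (-23 - λ)(21 - λ) - (40)·(-12) = λ^2 + 2λ - 3.
This factors as (λ + 3)·(λ - 1) = 0.
Eigenvalues: -3, 1.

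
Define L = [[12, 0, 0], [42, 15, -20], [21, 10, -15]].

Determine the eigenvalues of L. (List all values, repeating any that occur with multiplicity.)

-5, 5, 12

Compute the characteristic polynomial p(t) = det(tI - L).
Cofactor expansion gives p(t) = t^3 - 12t^2 - 25t + 300.
Try t = -5: p(-5) = 0, so -5 is a root.
Factor out (t + 5): p(t) = (t + 5)·(t^2 - 17t + 60).
The quadratic factors as (t - 5)·(t - 12).
Eigenvalues: -5, 5, 12.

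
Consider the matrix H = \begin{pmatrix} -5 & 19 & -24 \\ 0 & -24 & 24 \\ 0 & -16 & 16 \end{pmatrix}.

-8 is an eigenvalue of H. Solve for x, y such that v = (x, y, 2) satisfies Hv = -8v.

We need (H + 8I)v = 0.
H + 8I = [[3, 19, -24], [0, -16, 24], [0, -16, 24]].
Row 1: (3)·x + (19)·y + (-24)·2 = 0
Row 2: (0)·x + (-16)·y + (24)·2 = 0
Row 3: (0)·x + (-16)·y + (24)·2 = 0
Solving gives x = -3, y = 3.
Check: H·(-3, 3, 2) = (24, -24, -16) = -8·(-3, 3, 2).

-3, 3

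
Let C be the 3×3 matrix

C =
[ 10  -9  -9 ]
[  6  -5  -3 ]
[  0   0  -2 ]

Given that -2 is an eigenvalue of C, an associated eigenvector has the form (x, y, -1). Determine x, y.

0, 1

We need (C + 2I)v = 0.
C + 2I = [[12, -9, -9], [6, -3, -3], [0, 0, 0]].
Row 1: (12)·x + (-9)·y + (-9)·-1 = 0
Row 2: (6)·x + (-3)·y + (-3)·-1 = 0
Row 3: (0)·x + (0)·y + (0)·-1 = 0
Solving gives x = 0, y = 1.
Check: C·(0, 1, -1) = (0, -2, 2) = -2·(0, 1, -1).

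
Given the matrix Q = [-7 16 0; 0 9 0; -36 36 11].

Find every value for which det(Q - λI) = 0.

Set up det(tI - Q) = 0.
Cofactor expansion gives p(t) = t^3 - 13t^2 - 41t + 693.
Rational-root test: t = -7 gives p(-7) = 0.
Dividing by (t + 7) leaves t^2 - 20t + 99.
The quadratic factors as (t - 9)·(t - 11).
Eigenvalues: -7, 9, 11.

-7, 9, 11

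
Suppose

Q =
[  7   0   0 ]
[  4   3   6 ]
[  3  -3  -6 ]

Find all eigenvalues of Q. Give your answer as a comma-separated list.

Compute the characteristic polynomial p(t) = det(tI - Q).
Cofactor expansion gives p(t) = t^3 - 4t^2 - 21t.
Since p(0) = 0, t = 0 is a root.
Dividing by t leaves t^2 - 4t - 21.
The quadratic factors as (t + 3)·(t - 7).
Eigenvalues: -3, 0, 7.

-3, 0, 7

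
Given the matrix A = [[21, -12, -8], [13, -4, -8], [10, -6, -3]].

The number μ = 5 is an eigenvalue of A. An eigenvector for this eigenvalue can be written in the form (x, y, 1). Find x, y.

2, 2

We need (A - 5I)v = 0.
A - 5I = [[16, -12, -8], [13, -9, -8], [10, -6, -8]].
Row 1: (16)·x + (-12)·y + (-8)·1 = 0
Row 2: (13)·x + (-9)·y + (-8)·1 = 0
Row 3: (10)·x + (-6)·y + (-8)·1 = 0
Solving gives x = 2, y = 2.
Check: A·(2, 2, 1) = (10, 10, 5) = 5·(2, 2, 1).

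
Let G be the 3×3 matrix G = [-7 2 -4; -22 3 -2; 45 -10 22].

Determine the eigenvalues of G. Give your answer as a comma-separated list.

2, 7, 9

Set up det(λI - G) = 0.
Expanding along the first row, p(λ) = λ^3 - 18λ^2 + 95λ - 126.
Try λ = 2: p(2) = 0, so 2 is a root.
Dividing by (λ - 2) leaves λ^2 - 16λ + 63.
The quadratic factors as (λ - 7)·(λ - 9).
Eigenvalues: 2, 7, 9.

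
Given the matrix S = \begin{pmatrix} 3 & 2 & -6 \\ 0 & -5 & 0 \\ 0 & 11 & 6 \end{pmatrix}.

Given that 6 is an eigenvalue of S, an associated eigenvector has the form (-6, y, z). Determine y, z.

0, 3

We need (S - 6I)v = 0.
S - 6I = [[-3, 2, -6], [0, -11, 0], [0, 11, 0]].
Row 1: (-3)·-6 + (2)·y + (-6)·z = 0
Row 2: (0)·-6 + (-11)·y + (0)·z = 0
Row 3: (0)·-6 + (11)·y + (0)·z = 0
Solving gives y = 0, z = 3.
Check: S·(-6, 0, 3) = (-36, 0, 18) = 6·(-6, 0, 3).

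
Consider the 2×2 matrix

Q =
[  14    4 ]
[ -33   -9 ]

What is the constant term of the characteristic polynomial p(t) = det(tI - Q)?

p(0) = det(0·I − Q) = det(−Q) = (−1)^2·det(Q).
det(Q) = 6, so p(0) = 6.

6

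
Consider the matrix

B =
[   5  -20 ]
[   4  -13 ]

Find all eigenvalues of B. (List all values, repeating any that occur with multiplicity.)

-5, -3

det(B - sI) = (5 - s)(-13 - s) - (-20)·(4) = s^2 + 8s + 15.
This factors as (s + 5)·(s + 3) = 0.
Eigenvalues: -5, -3.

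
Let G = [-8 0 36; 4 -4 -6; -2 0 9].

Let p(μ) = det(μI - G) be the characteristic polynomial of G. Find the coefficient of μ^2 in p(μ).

3

The coefficient of μ^2 of det(μI - G) is −trace(G).
trace(G) = (-8) + (-4) + (9) = -3, so the coefficient is 3.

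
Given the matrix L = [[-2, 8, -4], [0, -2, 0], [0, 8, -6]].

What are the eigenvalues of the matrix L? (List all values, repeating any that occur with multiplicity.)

The characteristic polynomial is p(lambda) = det(lambda·I - L).
Cofactor expansion gives p(lambda) = lambda^3 + 10·lambda^2 + 28·lambda + 24.
Rational-root test: lambda = -6 gives p(-6) = 0.
Factor out (lambda + 6): p(lambda) = (lambda + 6)·(lambda^2 + 4·lambda + 4).
The quadratic factor is (lambda + 2)^2.
Eigenvalues: -6, -2, -2.

-6, -2, -2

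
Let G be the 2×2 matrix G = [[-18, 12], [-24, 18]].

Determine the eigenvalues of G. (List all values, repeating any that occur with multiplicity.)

-6, 6

det(G - μI) = (-18 - μ)(18 - μ) - (12)·(-24) = μ^2 - 36.
This factors as (μ + 6)·(μ - 6) = 0.
Eigenvalues: -6, 6.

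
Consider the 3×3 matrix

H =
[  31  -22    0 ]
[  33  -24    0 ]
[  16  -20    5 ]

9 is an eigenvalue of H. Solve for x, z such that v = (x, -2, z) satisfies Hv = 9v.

-2, 2

We need (H - 9I)v = 0.
H - 9I = [[22, -22, 0], [33, -33, 0], [16, -20, -4]].
Row 1: (22)·x + (-22)·-2 + (0)·z = 0
Row 2: (33)·x + (-33)·-2 + (0)·z = 0
Row 3: (16)·x + (-20)·-2 + (-4)·z = 0
Solving gives x = -2, z = 2.
Check: H·(-2, -2, 2) = (-18, -18, 18) = 9·(-2, -2, 2).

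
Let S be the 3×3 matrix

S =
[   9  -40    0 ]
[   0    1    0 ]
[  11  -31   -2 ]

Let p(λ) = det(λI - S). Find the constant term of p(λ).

18

p(λ) = λ^3 - 8λ^2 - 11λ + 18.
The constant term is 18.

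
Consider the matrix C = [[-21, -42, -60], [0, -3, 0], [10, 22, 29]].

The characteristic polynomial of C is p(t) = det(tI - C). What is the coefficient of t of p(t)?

p(t) = t^3 - 5t^2 - 33t - 27.
The coefficient of t is -33.

-33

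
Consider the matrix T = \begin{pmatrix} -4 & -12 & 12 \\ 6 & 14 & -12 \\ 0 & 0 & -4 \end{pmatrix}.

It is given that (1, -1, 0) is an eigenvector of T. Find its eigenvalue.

8

Compute Tv: T·(1, -1, 0) = (8, -8, 0).
Since Tv = λv, compare component 1: 8 = λ·1, so λ = 8.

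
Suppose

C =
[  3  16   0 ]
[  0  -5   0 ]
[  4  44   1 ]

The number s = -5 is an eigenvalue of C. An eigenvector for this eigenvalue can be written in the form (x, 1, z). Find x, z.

-2, -6

We need (C + 5I)v = 0.
C + 5I = [[8, 16, 0], [0, 0, 0], [4, 44, 6]].
Row 1: (8)·x + (16)·1 + (0)·z = 0
Row 2: (0)·x + (0)·1 + (0)·z = 0
Row 3: (4)·x + (44)·1 + (6)·z = 0
Solving gives x = -2, z = -6.
Check: C·(-2, 1, -6) = (10, -5, 30) = -5·(-2, 1, -6).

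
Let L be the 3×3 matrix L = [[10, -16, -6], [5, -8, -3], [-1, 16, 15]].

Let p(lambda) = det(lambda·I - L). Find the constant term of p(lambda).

p(lambda) = lambda^3 - 17·lambda^2 + 72·lambda.
The constant term is 0.

0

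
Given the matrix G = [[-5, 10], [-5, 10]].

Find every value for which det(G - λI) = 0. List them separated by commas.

det(G - λI) = (-5 - λ)(10 - λ) - (10)·(-5) = λ^2 - 5λ.
This factors as λ·(λ - 5) = 0.
Eigenvalues: 0, 5.

0, 5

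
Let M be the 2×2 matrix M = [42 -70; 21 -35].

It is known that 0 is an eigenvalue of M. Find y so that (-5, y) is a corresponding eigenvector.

-3

We need (M)v = 0.
M = [[42, -70], [21, -35]].
Row 1: (42)·-5 + (-70)·y = 0
Row 2: (21)·-5 + (-35)·y = 0
Solving gives y = -3.
Check: M·(-5, -3) = (0, 0) = 0·(-5, -3).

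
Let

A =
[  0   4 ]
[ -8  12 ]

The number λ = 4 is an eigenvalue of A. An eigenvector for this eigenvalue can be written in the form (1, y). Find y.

1

We need (A - 4I)v = 0.
A - 4I = [[-4, 4], [-8, 8]].
Row 1: (-4)·1 + (4)·y = 0
Row 2: (-8)·1 + (8)·y = 0
Solving gives y = 1.
Check: A·(1, 1) = (4, 4) = 4·(1, 1).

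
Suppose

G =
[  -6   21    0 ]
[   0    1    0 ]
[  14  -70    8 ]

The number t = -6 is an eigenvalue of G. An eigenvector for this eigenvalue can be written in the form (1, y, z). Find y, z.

0, -1

We need (G + 6I)v = 0.
G + 6I = [[0, 21, 0], [0, 7, 0], [14, -70, 14]].
Row 1: (0)·1 + (21)·y + (0)·z = 0
Row 2: (0)·1 + (7)·y + (0)·z = 0
Row 3: (14)·1 + (-70)·y + (14)·z = 0
Solving gives y = 0, z = -1.
Check: G·(1, 0, -1) = (-6, 0, 6) = -6·(1, 0, -1).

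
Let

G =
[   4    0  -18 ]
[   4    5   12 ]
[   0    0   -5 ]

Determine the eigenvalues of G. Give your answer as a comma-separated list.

-5, 4, 5

Set up det(sI - G) = 0.
Expanding the 3×3 determinant: p(s) = s^3 - 4s^2 - 25s + 100.
Since p(4) = 0, s = 4 is a root.
Dividing by (s - 4) leaves s^2 - 25.
The quadratic factors as (s + 5)·(s - 5).
Eigenvalues: -5, 4, 5.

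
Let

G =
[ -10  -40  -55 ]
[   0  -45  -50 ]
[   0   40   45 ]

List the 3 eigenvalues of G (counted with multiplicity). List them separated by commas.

-10, -5, 5

Compute the characteristic polynomial p(s) = det(sI - G).
Cofactor expansion gives p(s) = s^3 + 10s^2 - 25s - 250.
Try s = -5: p(-5) = 0, so -5 is a root.
Dividing by (s + 5) leaves s^2 + 5s - 50.
The quadratic factors as (s + 10)·(s - 5).
Eigenvalues: -10, -5, 5.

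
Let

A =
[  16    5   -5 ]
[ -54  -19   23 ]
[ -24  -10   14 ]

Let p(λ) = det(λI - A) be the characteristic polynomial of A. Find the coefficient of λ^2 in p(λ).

-11

The coefficient of λ^2 of det(λI - A) is −trace(A).
trace(A) = (16) + (-19) + (14) = 11, so the coefficient is -11.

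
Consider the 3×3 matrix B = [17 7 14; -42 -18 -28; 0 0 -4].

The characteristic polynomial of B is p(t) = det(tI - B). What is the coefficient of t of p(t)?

-8

p(t) = t^3 + 5t^2 - 8t - 48.
The coefficient of t is -8.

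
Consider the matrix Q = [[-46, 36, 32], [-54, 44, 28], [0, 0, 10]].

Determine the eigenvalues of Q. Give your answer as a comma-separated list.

-10, 8, 10

Set up det(sI - Q) = 0.
Expanding the 3×3 determinant: p(s) = s^3 - 8s^2 - 100s + 800.
Since p(10) = 0, s = 10 is a root.
Factor out (s - 10): p(s) = (s - 10)·(s^2 + 2s - 80).
The quadratic factors as (s + 10)·(s - 8).
Eigenvalues: -10, 8, 10.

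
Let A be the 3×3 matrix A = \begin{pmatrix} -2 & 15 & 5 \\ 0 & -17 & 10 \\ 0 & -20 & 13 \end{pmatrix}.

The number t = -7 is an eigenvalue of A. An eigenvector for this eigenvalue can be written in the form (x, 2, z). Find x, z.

-8, 2

We need (A + 7I)v = 0.
A + 7I = [[5, 15, 5], [0, -10, 10], [0, -20, 20]].
Row 1: (5)·x + (15)·2 + (5)·z = 0
Row 2: (0)·x + (-10)·2 + (10)·z = 0
Row 3: (0)·x + (-20)·2 + (20)·z = 0
Solving gives x = -8, z = 2.
Check: A·(-8, 2, 2) = (56, -14, -14) = -7·(-8, 2, 2).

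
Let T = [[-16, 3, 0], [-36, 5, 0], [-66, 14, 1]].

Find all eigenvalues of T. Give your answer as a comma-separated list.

Compute the characteristic polynomial p(μ) = det(μI - T).
Expanding along the first row, p(μ) = μ^3 + 10μ^2 + 17μ - 28.
Try μ = -7: p(-7) = 0, so -7 is a root.
Factor out (μ + 7): p(μ) = (μ + 7)·(μ^2 + 3μ - 4).
The quadratic factors as (μ + 4)·(μ - 1).
Eigenvalues: -7, -4, 1.

-7, -4, 1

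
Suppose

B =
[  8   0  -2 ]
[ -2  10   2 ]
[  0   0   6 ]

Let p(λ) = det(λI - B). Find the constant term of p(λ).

p(λ) = λ^3 - 24λ^2 + 188λ - 480.
The constant term is -480.

-480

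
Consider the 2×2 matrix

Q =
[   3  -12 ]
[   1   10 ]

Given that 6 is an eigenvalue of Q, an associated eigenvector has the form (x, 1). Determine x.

-4

We need (Q - 6I)v = 0.
Q - 6I = [[-3, -12], [1, 4]].
Row 1: (-3)·x + (-12)·1 = 0
Row 2: (1)·x + (4)·1 = 0
Solving gives x = -4.
Check: Q·(-4, 1) = (-24, 6) = 6·(-4, 1).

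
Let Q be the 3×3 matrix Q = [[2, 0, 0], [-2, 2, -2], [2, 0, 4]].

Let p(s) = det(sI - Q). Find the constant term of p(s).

p(s) = s^3 - 8s^2 + 20s - 16.
The constant term is -16.

-16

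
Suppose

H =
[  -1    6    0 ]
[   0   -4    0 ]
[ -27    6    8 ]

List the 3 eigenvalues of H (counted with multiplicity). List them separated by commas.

The characteristic polynomial is p(s) = det(sI - H).
Expanding the 3×3 determinant: p(s) = s^3 - 3s^2 - 36s - 32.
Rational-root test: s = -1 gives p(-1) = 0.
Dividing by (s + 1) leaves s^2 - 4s - 32.
The quadratic factors as (s + 4)·(s - 8).
Eigenvalues: -4, -1, 8.

-4, -1, 8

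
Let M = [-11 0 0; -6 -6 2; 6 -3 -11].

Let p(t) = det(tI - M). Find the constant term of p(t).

792

p(t) = t^3 + 28t^2 + 259t + 792.
The constant term is 792.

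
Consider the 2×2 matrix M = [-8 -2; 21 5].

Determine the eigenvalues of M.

-2, -1

det(M - μI) = (-8 - μ)(5 - μ) - (-2)·(21) = μ^2 + 3μ + 2.
This factors as (μ + 2)·(μ + 1) = 0.
Eigenvalues: -2, -1.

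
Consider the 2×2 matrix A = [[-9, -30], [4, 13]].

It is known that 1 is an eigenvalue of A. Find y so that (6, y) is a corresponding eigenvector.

We need (A - 1I)v = 0.
A - 1I = [[-10, -30], [4, 12]].
Row 1: (-10)·6 + (-30)·y = 0
Row 2: (4)·6 + (12)·y = 0
Solving gives y = -2.
Check: A·(6, -2) = (6, -2) = 1·(6, -2).

-2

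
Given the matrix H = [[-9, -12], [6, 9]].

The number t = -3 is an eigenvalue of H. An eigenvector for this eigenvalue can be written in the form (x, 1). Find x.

-2

We need (H + 3I)v = 0.
H + 3I = [[-6, -12], [6, 12]].
Row 1: (-6)·x + (-12)·1 = 0
Row 2: (6)·x + (12)·1 = 0
Solving gives x = -2.
Check: H·(-2, 1) = (6, -3) = -3·(-2, 1).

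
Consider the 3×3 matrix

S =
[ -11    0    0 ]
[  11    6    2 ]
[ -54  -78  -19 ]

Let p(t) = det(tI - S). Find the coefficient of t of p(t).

185

p(t) = t^3 + 24t^2 + 185t + 462.
The coefficient of t is 185.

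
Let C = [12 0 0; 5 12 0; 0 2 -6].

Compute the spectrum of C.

C is lower triangular, so its eigenvalues are the diagonal entries.
Diagonal: 12, 12, -6.

-6, 12, 12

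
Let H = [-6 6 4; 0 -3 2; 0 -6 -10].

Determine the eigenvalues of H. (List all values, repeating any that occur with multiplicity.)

-7, -6, -6

Compute the characteristic polynomial p(λ) = det(λI - H).
Cofactor expansion gives p(λ) = λ^3 + 19λ^2 + 120λ + 252.
Since p(-6) = 0, λ = -6 is a root.
Dividing by (λ + 6) leaves λ^2 + 13λ + 42.
The quadratic factors as (λ + 7)·(λ + 6).
Eigenvalues: -7, -6, -6.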